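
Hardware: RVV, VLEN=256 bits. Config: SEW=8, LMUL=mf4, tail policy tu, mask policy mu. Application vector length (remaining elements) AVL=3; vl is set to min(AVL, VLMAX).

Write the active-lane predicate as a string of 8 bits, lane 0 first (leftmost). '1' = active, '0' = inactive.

predicate = 11100000

lanes per group: 256·1/4/8 = 8
vl ← min(3, 8) = 3
bits (lane 0 leftmost): 11100000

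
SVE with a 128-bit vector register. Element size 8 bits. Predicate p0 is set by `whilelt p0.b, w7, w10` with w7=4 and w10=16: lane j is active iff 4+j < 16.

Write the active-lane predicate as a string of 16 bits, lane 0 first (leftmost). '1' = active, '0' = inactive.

128-bit reg / 8-bit elem → 16 lanes
active while 4+j < 16, i.e. j ∈ [0,12) capped at 16 ⇒ 12
bits (lane 0 leftmost): 1111111111110000

predicate = 1111111111110000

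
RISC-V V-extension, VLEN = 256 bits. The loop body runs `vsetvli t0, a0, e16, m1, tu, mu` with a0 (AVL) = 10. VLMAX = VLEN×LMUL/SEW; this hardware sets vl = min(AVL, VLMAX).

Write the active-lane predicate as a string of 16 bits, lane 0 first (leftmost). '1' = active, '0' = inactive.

lanes per group: 256·1/16 = 16
vl = min(AVL, VLMAX) = min(10, 16) = 10
bits (lane 0 leftmost): 1111111111000000

predicate = 1111111111000000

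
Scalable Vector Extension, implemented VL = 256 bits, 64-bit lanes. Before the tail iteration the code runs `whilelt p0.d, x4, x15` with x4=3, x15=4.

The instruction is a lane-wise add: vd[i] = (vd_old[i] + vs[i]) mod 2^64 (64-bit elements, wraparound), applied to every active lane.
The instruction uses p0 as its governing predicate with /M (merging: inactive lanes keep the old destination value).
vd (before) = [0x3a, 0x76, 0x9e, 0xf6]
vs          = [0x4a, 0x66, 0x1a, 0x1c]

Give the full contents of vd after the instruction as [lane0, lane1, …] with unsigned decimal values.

register lanes = 256/64 = 4
p0[j] = (3+j < 4); true for j=0..0 → 1 lanes set
  i=0: add(0x3a,0x4a) → 132
  i=1: tail/keep → 118
  i=2: tail/keep → 158
  i=3: tail/keep → 246

vd = [132, 118, 158, 246]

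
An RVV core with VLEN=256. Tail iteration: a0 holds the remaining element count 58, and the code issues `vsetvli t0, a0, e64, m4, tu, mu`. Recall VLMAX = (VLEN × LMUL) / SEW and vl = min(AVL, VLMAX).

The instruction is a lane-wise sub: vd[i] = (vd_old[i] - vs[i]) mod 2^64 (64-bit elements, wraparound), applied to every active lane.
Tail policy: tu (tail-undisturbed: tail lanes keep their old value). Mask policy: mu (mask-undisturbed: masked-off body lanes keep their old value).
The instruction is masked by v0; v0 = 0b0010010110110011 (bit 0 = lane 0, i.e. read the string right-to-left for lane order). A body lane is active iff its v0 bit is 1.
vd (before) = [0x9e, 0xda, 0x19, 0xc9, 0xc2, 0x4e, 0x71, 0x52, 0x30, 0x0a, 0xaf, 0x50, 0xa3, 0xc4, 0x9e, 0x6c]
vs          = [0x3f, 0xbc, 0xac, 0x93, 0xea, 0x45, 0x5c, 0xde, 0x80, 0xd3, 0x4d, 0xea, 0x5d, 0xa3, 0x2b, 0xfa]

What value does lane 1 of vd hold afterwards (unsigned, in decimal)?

VLMAX = (256 × 4) / 64 = 16 lanes
AVL=58 > VLMAX=16, so vl = 16
[0] sub(0x9e,0x3f) = 0x5f
[1] sub(0xda,0xbc) = 0x1e
[2] mask-off/keep = 0x19
[3] mask-off/keep = 0xc9
[4] sub(0xc2,0xea) = 0xffffffffffffffd8
[5] sub(0x4e,0x45) = 0x09
[6] mask-off/keep = 0x71
[7] sub(0x52,0xde) = 0xffffffffffffff74
[8] sub(0x30,0x80) = 0xffffffffffffffb0
[9] mask-off/keep = 0x0a
[10] sub(0xaf,0x4d) = 0x62
[11] mask-off/keep = 0x50
[12] mask-off/keep = 0xa3
[13] sub(0xc4,0xa3) = 0x21
[14] mask-off/keep = 0x9e
[15] mask-off/keep = 0x6c

vd[1] = 30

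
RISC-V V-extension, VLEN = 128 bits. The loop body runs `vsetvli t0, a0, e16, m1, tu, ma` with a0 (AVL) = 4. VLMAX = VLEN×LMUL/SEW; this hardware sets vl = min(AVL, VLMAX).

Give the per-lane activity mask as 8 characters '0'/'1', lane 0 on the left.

VLMAX = (128 × 1) / 16 = 8 lanes
AVL=4 ≤ VLMAX=8, so vl = 4
bits (lane 0 leftmost): 11110000

predicate = 11110000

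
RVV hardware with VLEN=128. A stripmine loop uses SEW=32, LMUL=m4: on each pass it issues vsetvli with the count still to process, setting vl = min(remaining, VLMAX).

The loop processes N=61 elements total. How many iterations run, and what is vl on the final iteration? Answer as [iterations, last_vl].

VLMAX = VLEN×LMUL/SEW = 128×4/32 = 16
N=61: ⌈61/16⌉ = 4 iters; last vl = 61 − 3×16 = 13

[iterations, last_vl] = [4, 13]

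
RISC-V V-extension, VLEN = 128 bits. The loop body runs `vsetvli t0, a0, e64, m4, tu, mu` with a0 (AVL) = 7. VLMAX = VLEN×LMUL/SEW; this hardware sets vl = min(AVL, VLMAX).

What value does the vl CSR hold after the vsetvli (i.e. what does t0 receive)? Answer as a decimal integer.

lanes per group: 128·4/64 = 8
vl = min(AVL, VLMAX) = min(7, 8) = 7

vl = 7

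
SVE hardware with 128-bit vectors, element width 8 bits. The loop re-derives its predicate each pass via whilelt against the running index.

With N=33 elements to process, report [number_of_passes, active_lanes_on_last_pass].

lane count: 128 div 8 = 16
N=33: ⌈33/16⌉ = 3 iters; last vl = 33 − 2×16 = 1

[iterations, last_vl] = [3, 1]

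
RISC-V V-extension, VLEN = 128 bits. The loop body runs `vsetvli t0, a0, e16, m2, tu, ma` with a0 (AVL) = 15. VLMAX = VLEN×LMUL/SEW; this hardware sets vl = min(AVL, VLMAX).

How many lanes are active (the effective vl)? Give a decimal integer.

vl = 15

lanes per group: 128·2/16 = 16
vl ← min(15, 16) = 15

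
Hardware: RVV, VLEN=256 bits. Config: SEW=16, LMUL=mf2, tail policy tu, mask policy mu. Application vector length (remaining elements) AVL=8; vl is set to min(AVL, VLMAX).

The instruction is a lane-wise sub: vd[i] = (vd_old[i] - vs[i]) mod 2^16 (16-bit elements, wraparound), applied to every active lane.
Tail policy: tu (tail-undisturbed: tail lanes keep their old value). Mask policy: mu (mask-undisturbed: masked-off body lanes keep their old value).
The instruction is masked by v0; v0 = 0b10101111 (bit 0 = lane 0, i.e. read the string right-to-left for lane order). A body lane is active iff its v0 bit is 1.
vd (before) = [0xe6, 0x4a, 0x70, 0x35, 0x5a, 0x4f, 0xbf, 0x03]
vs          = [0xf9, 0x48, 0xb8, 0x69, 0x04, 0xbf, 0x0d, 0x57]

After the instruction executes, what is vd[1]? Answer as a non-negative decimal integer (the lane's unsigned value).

VLMAX = (256 × 1/2) / 16 = 8 lanes
AVL=8 ≤ VLMAX=8, so vl = 8
  i=0: sub(0xe6,0xf9) → 65517
  i=1: sub(0x4a,0x48) → 2
  i=2: sub(0x70,0xb8) → 65464
  i=3: sub(0x35,0x69) → 65484
  i=4: mask-off/keep → 90
  i=5: sub(0x4f,0xbf) → 65424
  i=6: mask-off/keep → 191
  i=7: sub(0x03,0x57) → 65452

vd[1] = 2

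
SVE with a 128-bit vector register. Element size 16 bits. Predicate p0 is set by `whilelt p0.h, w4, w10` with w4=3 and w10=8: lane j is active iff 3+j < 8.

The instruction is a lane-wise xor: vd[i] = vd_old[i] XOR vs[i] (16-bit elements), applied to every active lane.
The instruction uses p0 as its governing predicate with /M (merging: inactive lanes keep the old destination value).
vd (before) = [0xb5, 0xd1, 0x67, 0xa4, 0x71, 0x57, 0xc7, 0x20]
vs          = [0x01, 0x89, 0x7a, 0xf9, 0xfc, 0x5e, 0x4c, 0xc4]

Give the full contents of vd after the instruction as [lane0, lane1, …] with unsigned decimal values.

128-bit reg / 16-bit elem → 8 lanes
active while 3+j < 8, i.e. j ∈ [0,5) capped at 8 ⇒ 5
lane  0: xor(0xb5,0x01) ⇒ 0xb4
lane  1: xor(0xd1,0x89) ⇒ 0x58
lane  2: xor(0x67,0x7a) ⇒ 0x1d
lane  3: xor(0xa4,0xf9) ⇒ 0x5d
lane  4: xor(0x71,0xfc) ⇒ 0x8d
lane  5: tail/keep ⇒ 0x57
lane  6: tail/keep ⇒ 0xc7
lane  7: tail/keep ⇒ 0x20

vd = [180, 88, 29, 93, 141, 87, 199, 32]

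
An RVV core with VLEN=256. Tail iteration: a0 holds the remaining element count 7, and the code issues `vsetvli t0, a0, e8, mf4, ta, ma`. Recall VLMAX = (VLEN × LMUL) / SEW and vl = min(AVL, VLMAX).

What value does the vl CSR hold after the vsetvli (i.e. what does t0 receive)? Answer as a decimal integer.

vl = 7

VLMAX = (256 × 1/4) / 8 = 8 lanes
vl ← min(7, 8) = 7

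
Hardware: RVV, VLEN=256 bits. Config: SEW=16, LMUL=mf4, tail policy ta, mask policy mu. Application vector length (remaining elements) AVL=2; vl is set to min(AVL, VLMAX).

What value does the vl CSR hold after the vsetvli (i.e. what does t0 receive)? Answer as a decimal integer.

vl = 2

VLMAX = VLEN×LMUL/SEW = 256×1/4/16 = 4
vl = min(AVL, VLMAX) = min(2, 4) = 2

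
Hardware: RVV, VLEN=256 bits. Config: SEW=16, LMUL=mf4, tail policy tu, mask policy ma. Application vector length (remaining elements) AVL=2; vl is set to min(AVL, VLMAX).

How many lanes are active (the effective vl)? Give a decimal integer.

lanes per group: 256·1/4/16 = 4
vl ← min(2, 4) = 2

vl = 2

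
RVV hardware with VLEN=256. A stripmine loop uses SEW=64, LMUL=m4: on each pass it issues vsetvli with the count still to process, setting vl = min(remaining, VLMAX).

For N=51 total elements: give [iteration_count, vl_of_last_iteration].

VLMAX = VLEN×LMUL/SEW = 256×4/64 = 16
iterations = ceil(51/16) = 4; final-pass vl = 3

[iterations, last_vl] = [4, 3]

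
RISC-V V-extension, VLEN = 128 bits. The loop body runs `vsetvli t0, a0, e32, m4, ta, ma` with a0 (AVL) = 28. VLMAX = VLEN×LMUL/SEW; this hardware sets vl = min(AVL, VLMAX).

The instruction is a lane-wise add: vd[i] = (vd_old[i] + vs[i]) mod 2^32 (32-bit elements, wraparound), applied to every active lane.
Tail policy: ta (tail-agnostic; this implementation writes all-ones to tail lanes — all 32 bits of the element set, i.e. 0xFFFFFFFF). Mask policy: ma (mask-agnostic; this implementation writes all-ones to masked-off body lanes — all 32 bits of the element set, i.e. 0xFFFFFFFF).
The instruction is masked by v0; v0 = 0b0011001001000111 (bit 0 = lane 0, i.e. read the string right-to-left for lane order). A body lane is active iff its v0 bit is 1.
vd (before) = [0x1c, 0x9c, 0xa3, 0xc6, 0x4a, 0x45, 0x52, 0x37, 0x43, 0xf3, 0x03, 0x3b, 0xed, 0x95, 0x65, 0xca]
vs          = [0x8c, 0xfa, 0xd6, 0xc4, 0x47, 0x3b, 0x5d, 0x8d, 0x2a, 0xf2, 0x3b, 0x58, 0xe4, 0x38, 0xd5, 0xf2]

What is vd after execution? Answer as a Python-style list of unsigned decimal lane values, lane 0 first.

vd = [168, 406, 377, 4294967295, 4294967295, 4294967295, 175, 4294967295, 4294967295, 485, 4294967295, 4294967295, 465, 205, 4294967295, 4294967295]

VLMAX = (128 × 4) / 32 = 16 lanes
vl ← min(28, 16) = 16
[0] add(0x1c,0x8c) = 0xa8
[1] add(0x9c,0xfa) = 0x196
[2] add(0xa3,0xd6) = 0x179
[3] mask-off/ones = 0xffffffff
[4] mask-off/ones = 0xffffffff
[5] mask-off/ones = 0xffffffff
[6] add(0x52,0x5d) = 0xaf
[7] mask-off/ones = 0xffffffff
[8] mask-off/ones = 0xffffffff
[9] add(0xf3,0xf2) = 0x1e5
[10] mask-off/ones = 0xffffffff
[11] mask-off/ones = 0xffffffff
[12] add(0xed,0xe4) = 0x1d1
[13] add(0x95,0x38) = 0xcd
[14] mask-off/ones = 0xffffffff
[15] mask-off/ones = 0xffffffff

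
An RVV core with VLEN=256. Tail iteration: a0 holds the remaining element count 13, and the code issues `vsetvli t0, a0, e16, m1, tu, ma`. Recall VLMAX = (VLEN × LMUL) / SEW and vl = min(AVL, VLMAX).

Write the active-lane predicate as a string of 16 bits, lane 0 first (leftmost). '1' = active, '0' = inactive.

predicate = 1111111111111000

lanes per group: 256·1/16 = 16
vl = min(AVL, VLMAX) = min(13, 16) = 13
bits (lane 0 leftmost): 1111111111111000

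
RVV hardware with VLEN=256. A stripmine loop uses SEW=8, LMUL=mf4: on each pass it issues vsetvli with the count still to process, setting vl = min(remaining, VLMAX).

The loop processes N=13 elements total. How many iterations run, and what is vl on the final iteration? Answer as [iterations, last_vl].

[iterations, last_vl] = [2, 5]

VLMAX = (256 × 1/4) / 8 = 8 lanes
iterations = ceil(13/8) = 2; final-pass vl = 5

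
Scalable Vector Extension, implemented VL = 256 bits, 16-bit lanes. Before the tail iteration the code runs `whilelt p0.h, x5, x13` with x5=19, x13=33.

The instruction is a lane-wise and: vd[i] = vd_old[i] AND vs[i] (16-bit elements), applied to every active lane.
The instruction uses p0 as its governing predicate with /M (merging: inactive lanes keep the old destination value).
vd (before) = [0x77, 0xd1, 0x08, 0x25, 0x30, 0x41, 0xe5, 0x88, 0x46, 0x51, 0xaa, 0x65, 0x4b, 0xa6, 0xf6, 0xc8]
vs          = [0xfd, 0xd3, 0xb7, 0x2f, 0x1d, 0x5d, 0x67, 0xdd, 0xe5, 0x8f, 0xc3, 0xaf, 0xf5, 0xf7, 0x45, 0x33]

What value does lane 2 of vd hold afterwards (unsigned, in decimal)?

vd[2] = 0

256-bit reg / 16-bit elem → 16 lanes
p0[j] = (19+j < 33); true for j=0..13 → 14 lanes set
  i=0: and(0x77,0xfd) → 117
  i=1: and(0xd1,0xd3) → 209
  i=2: and(0x08,0xb7) → 0
  i=3: and(0x25,0x2f) → 37
  i=4: and(0x30,0x1d) → 16
  i=5: and(0x41,0x5d) → 65
  i=6: and(0xe5,0x67) → 101
  i=7: and(0x88,0xdd) → 136
  i=8: and(0x46,0xe5) → 68
  i=9: and(0x51,0x8f) → 1
  i=10: and(0xaa,0xc3) → 130
  i=11: and(0x65,0xaf) → 37
  i=12: and(0x4b,0xf5) → 65
  i=13: and(0xa6,0xf7) → 166
  i=14: tail/keep → 246
  i=15: tail/keep → 200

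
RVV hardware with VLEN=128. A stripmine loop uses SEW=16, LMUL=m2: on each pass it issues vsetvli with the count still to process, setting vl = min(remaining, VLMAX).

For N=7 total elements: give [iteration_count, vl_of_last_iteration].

VLMAX = VLEN×LMUL/SEW = 128×2/16 = 16
N=7: ⌈7/16⌉ = 1 iters; last vl = 7 − 0×16 = 7

[iterations, last_vl] = [1, 7]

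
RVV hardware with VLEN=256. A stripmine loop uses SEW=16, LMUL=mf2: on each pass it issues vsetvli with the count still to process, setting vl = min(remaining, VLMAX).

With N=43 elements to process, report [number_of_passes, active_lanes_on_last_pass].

VLMAX = (256 × 1/2) / 16 = 8 lanes
iterations = ceil(43/8) = 6; final-pass vl = 3

[iterations, last_vl] = [6, 3]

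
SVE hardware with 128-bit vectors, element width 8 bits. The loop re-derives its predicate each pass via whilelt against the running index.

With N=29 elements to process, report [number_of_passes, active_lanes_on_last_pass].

[iterations, last_vl] = [2, 13]

register lanes = 128/8 = 16
29 elements at 16/iter → 2 passes, remainder 13 on the last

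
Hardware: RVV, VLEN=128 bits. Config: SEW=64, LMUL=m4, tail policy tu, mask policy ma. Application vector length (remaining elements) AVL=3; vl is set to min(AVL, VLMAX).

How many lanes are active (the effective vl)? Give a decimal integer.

VLMAX = (128 × 4) / 64 = 8 lanes
AVL=3 ≤ VLMAX=8, so vl = 3

vl = 3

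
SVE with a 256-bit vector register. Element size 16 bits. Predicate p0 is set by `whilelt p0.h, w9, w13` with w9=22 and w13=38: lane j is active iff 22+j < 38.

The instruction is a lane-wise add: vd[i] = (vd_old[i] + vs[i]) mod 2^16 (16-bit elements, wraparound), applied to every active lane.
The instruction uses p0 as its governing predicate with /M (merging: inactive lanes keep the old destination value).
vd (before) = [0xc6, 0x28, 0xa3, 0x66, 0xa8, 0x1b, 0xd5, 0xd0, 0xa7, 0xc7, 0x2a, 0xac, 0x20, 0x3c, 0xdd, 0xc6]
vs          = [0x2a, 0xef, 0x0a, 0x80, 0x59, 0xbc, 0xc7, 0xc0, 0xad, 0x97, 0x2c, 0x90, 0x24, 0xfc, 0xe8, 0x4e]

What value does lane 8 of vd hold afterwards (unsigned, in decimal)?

lane count: 256 div 16 = 16
whilelt: lane j active iff 22+j < 38 → j < 16 → 16 active
lane  0: add(0xc6,0x2a) ⇒ 0xf0
lane  1: add(0x28,0xef) ⇒ 0x117
lane  2: add(0xa3,0x0a) ⇒ 0xad
lane  3: add(0x66,0x80) ⇒ 0xe6
lane  4: add(0xa8,0x59) ⇒ 0x101
lane  5: add(0x1b,0xbc) ⇒ 0xd7
lane  6: add(0xd5,0xc7) ⇒ 0x19c
lane  7: add(0xd0,0xc0) ⇒ 0x190
lane  8: add(0xa7,0xad) ⇒ 0x154
lane  9: add(0xc7,0x97) ⇒ 0x15e
lane 10: add(0x2a,0x2c) ⇒ 0x56
lane 11: add(0xac,0x90) ⇒ 0x13c
lane 12: add(0x20,0x24) ⇒ 0x44
lane 13: add(0x3c,0xfc) ⇒ 0x138
lane 14: add(0xdd,0xe8) ⇒ 0x1c5
lane 15: add(0xc6,0x4e) ⇒ 0x114

vd[8] = 340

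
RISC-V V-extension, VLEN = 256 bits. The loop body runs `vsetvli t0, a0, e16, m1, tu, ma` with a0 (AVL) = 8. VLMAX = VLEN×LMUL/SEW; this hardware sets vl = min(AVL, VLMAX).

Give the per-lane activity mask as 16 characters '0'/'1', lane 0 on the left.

lanes per group: 256·1/16 = 16
vl = min(AVL, VLMAX) = min(8, 16) = 8
bits (lane 0 leftmost): 1111111100000000

predicate = 1111111100000000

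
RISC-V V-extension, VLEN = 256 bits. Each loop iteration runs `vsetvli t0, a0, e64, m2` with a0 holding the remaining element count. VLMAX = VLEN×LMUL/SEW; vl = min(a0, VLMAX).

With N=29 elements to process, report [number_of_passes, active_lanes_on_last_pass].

VLMAX = (256 × 2) / 64 = 8 lanes
N=29: ⌈29/8⌉ = 4 iters; last vl = 29 − 3×8 = 5

[iterations, last_vl] = [4, 5]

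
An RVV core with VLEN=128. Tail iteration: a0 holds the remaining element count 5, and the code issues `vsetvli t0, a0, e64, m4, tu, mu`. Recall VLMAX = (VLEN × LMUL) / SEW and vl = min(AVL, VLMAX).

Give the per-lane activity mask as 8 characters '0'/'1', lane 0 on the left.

predicate = 11111000

VLMAX = (128 × 4) / 64 = 8 lanes
vl ← min(5, 8) = 5
bits (lane 0 leftmost): 11111000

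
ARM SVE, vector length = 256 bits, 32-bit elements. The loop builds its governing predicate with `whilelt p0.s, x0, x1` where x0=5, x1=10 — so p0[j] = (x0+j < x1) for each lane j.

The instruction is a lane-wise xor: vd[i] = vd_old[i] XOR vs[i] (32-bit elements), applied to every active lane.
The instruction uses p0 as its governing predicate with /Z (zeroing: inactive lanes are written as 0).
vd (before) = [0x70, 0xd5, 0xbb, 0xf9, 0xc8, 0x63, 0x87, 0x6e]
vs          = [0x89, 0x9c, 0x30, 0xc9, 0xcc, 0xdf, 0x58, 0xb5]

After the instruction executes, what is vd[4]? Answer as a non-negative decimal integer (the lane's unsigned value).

vd[4] = 4

256-bit reg / 32-bit elem → 8 lanes
whilelt: lane j active iff 5+j < 10 → j < 5 → 5 active
lane  0: xor(0x70,0x89) ⇒ 0xf9
lane  1: xor(0xd5,0x9c) ⇒ 0x49
lane  2: xor(0xbb,0x30) ⇒ 0x8b
lane  3: xor(0xf9,0xc9) ⇒ 0x30
lane  4: xor(0xc8,0xcc) ⇒ 0x04
lane  5: tail/zero ⇒ 0x00
lane  6: tail/zero ⇒ 0x00
lane  7: tail/zero ⇒ 0x00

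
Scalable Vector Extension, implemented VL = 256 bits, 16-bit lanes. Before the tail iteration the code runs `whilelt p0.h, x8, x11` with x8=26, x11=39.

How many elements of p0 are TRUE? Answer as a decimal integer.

vl = 13

register lanes = 256/16 = 16
whilelt: lane j active iff 26+j < 39 → j < 13 → 13 active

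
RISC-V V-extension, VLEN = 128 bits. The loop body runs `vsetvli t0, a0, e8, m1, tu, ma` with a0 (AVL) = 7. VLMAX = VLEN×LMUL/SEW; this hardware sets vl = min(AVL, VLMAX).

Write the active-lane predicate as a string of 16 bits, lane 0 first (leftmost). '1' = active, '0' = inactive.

predicate = 1111111000000000

VLMAX = (128 × 1) / 8 = 16 lanes
vl ← min(7, 16) = 7
bits (lane 0 leftmost): 1111111000000000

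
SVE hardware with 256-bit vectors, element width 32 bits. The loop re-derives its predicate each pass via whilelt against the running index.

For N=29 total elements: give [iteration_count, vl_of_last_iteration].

[iterations, last_vl] = [4, 5]

lane count: 256 div 32 = 8
iterations = ceil(29/8) = 4; final-pass vl = 5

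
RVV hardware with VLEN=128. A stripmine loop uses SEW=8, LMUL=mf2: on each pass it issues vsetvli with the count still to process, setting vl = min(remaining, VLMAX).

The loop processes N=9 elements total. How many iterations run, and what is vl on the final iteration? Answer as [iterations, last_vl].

[iterations, last_vl] = [2, 1]

VLMAX = VLEN×LMUL/SEW = 128×1/2/8 = 8
iterations = ceil(9/8) = 2; final-pass vl = 1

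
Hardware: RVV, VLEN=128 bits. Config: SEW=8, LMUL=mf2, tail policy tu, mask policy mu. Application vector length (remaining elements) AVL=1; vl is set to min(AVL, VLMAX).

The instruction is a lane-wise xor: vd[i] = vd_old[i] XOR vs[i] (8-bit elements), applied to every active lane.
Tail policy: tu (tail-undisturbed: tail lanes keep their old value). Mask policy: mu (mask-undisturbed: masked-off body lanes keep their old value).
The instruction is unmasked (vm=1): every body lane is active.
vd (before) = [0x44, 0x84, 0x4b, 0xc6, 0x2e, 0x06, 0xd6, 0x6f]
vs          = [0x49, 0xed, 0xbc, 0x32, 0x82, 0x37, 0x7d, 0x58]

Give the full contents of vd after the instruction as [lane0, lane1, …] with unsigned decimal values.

VLMAX = VLEN×LMUL/SEW = 128×1/2/8 = 8
vl ← min(1, 8) = 1
vd[0] xor(0x44,0x49) -> 0x0d
vd[1] tail/keep -> 0x84
vd[2] tail/keep -> 0x4b
vd[3] tail/keep -> 0xc6
vd[4] tail/keep -> 0x2e
vd[5] tail/keep -> 0x06
vd[6] tail/keep -> 0xd6
vd[7] tail/keep -> 0x6f

vd = [13, 132, 75, 198, 46, 6, 214, 111]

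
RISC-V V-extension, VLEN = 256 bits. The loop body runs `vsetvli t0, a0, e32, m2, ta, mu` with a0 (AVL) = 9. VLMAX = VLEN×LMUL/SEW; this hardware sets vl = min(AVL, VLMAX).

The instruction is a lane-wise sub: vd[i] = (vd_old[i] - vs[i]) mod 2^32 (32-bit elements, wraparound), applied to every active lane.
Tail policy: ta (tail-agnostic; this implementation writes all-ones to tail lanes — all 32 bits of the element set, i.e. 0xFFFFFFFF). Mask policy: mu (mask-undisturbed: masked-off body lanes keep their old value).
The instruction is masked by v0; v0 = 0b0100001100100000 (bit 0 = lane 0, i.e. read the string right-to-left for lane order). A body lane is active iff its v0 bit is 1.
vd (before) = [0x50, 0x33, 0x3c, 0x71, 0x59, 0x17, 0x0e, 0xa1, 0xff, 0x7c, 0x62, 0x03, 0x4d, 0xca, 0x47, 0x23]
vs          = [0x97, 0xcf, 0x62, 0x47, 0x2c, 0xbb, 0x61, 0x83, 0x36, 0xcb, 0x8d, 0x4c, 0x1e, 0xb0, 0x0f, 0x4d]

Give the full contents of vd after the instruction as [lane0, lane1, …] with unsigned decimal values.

vd = [80, 51, 60, 113, 89, 4294967132, 14, 161, 201, 4294967295, 4294967295, 4294967295, 4294967295, 4294967295, 4294967295, 4294967295]

VLMAX = VLEN×LMUL/SEW = 256×2/32 = 16
AVL=9 ≤ VLMAX=16, so vl = 9
  i=0: mask-off/keep → 80
  i=1: mask-off/keep → 51
  i=2: mask-off/keep → 60
  i=3: mask-off/keep → 113
  i=4: mask-off/keep → 89
  i=5: sub(0x17,0xbb) → 4294967132
  i=6: mask-off/keep → 14
  i=7: mask-off/keep → 161
  i=8: sub(0xff,0x36) → 201
  i=9: tail/ones → 4294967295
  i=10: tail/ones → 4294967295
  i=11: tail/ones → 4294967295
  i=12: tail/ones → 4294967295
  i=13: tail/ones → 4294967295
  i=14: tail/ones → 4294967295
  i=15: tail/ones → 4294967295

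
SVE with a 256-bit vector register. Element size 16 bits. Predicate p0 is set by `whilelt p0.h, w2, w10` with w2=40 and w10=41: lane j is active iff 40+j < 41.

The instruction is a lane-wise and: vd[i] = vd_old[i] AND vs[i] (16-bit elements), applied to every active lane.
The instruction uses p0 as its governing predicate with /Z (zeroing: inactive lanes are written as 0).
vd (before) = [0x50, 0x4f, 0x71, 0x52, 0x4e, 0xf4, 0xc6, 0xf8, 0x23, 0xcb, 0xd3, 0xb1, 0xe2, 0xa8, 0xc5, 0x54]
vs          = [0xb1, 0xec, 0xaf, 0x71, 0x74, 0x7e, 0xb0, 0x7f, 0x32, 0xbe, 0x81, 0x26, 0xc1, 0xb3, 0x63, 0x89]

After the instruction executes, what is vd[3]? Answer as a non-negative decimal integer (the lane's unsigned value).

vd[3] = 0

256-bit reg / 16-bit elem → 16 lanes
whilelt: lane j active iff 40+j < 41 → j < 1 → 1 active
lane  0: and(0x50,0xb1) ⇒ 0x10
lane  1: tail/zero ⇒ 0x00
lane  2: tail/zero ⇒ 0x00
lane  3: tail/zero ⇒ 0x00
lane  4: tail/zero ⇒ 0x00
lane  5: tail/zero ⇒ 0x00
lane  6: tail/zero ⇒ 0x00
lane  7: tail/zero ⇒ 0x00
lane  8: tail/zero ⇒ 0x00
lane  9: tail/zero ⇒ 0x00
lane 10: tail/zero ⇒ 0x00
lane 11: tail/zero ⇒ 0x00
lane 12: tail/zero ⇒ 0x00
lane 13: tail/zero ⇒ 0x00
lane 14: tail/zero ⇒ 0x00
lane 15: tail/zero ⇒ 0x00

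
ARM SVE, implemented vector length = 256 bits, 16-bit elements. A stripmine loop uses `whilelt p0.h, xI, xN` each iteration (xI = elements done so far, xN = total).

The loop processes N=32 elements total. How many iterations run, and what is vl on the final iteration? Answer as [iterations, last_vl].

[iterations, last_vl] = [2, 16]

lane count: 256 div 16 = 16
iterations = ceil(32/16) = 2; final-pass vl = 16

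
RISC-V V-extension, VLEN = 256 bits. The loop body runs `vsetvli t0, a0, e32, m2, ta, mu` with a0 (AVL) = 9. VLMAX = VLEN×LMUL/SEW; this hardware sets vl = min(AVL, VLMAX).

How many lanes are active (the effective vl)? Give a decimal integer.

vl = 9

lanes per group: 256·2/32 = 16
vl = min(AVL, VLMAX) = min(9, 16) = 9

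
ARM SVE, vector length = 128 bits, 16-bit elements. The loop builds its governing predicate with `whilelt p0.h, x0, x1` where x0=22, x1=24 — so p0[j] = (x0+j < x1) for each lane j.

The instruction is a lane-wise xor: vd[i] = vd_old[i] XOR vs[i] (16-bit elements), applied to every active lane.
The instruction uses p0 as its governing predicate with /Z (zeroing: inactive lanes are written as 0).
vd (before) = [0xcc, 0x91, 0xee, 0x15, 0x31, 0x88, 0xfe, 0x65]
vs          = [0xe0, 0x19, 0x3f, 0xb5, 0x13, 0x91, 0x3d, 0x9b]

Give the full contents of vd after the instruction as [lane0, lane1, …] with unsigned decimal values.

register lanes = 128/16 = 8
p0[j] = (22+j < 24); true for j=0..1 → 2 lanes set
vd[0] xor(0xcc,0xe0) -> 0x2c
vd[1] xor(0x91,0x19) -> 0x88
vd[2] tail/zero -> 0x00
vd[3] tail/zero -> 0x00
vd[4] tail/zero -> 0x00
vd[5] tail/zero -> 0x00
vd[6] tail/zero -> 0x00
vd[7] tail/zero -> 0x00

vd = [44, 136, 0, 0, 0, 0, 0, 0]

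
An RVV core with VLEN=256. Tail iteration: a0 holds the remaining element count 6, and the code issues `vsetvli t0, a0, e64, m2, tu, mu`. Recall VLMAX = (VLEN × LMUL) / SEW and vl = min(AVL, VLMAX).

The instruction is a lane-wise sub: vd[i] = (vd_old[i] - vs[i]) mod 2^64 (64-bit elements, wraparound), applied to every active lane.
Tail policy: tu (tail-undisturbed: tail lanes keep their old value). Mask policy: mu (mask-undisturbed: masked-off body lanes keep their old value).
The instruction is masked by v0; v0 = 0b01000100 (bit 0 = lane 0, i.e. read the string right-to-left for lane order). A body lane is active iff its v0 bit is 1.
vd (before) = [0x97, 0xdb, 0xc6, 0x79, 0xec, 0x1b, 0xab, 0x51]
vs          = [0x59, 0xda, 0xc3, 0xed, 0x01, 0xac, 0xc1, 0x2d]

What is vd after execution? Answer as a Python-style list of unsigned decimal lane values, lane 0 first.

lanes per group: 256·2/64 = 8
AVL=6 ≤ VLMAX=8, so vl = 6
[0] mask-off/keep = 0x97
[1] mask-off/keep = 0xdb
[2] sub(0xc6,0xc3) = 0x03
[3] mask-off/keep = 0x79
[4] mask-off/keep = 0xec
[5] mask-off/keep = 0x1b
[6] tail/keep = 0xab
[7] tail/keep = 0x51

vd = [151, 219, 3, 121, 236, 27, 171, 81]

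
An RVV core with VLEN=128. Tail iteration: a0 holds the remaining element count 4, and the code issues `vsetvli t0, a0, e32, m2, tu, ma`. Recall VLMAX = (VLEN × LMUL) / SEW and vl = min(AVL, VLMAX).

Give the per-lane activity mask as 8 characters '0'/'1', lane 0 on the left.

predicate = 11110000

lanes per group: 128·2/32 = 8
AVL=4 ≤ VLMAX=8, so vl = 4
bits (lane 0 leftmost): 11110000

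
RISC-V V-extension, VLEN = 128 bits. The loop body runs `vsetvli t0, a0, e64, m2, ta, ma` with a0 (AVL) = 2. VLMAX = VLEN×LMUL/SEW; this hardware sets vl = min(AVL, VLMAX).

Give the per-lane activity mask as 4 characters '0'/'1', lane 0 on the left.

lanes per group: 128·2/64 = 4
AVL=2 ≤ VLMAX=4, so vl = 2
bits (lane 0 leftmost): 1100

predicate = 1100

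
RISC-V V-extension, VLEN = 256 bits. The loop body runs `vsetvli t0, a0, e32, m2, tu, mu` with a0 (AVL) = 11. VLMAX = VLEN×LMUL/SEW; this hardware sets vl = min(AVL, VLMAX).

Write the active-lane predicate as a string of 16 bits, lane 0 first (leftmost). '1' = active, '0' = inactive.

VLMAX = VLEN×LMUL/SEW = 256×2/32 = 16
vl ← min(11, 16) = 11
bits (lane 0 leftmost): 1111111111100000

predicate = 1111111111100000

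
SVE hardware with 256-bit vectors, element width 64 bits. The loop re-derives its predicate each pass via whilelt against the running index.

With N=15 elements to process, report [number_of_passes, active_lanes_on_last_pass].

lane count: 256 div 64 = 4
N=15: ⌈15/4⌉ = 4 iters; last vl = 15 − 3×4 = 3

[iterations, last_vl] = [4, 3]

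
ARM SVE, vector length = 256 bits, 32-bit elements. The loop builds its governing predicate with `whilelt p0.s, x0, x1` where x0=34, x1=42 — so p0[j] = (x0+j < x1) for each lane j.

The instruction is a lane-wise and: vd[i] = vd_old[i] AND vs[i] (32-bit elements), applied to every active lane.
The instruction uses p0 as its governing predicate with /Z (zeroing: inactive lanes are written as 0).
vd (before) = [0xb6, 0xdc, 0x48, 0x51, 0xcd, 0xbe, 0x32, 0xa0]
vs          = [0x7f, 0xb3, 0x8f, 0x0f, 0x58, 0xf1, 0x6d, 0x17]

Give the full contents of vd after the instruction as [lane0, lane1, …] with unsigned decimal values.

vd = [54, 144, 8, 1, 72, 176, 32, 0]

lane count: 256 div 32 = 8
active while 34+j < 42, i.e. j ∈ [0,8) capped at 8 ⇒ 8
lane  0: and(0xb6,0x7f) ⇒ 0x36
lane  1: and(0xdc,0xb3) ⇒ 0x90
lane  2: and(0x48,0x8f) ⇒ 0x08
lane  3: and(0x51,0x0f) ⇒ 0x01
lane  4: and(0xcd,0x58) ⇒ 0x48
lane  5: and(0xbe,0xf1) ⇒ 0xb0
lane  6: and(0x32,0x6d) ⇒ 0x20
lane  7: and(0xa0,0x17) ⇒ 0x00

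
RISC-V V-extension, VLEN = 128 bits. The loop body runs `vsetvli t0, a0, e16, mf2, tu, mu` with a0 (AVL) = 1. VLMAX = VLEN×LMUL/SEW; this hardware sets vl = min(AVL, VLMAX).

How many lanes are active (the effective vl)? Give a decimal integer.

vl = 1

VLMAX = (128 × 1/2) / 16 = 4 lanes
vl = min(AVL, VLMAX) = min(1, 4) = 1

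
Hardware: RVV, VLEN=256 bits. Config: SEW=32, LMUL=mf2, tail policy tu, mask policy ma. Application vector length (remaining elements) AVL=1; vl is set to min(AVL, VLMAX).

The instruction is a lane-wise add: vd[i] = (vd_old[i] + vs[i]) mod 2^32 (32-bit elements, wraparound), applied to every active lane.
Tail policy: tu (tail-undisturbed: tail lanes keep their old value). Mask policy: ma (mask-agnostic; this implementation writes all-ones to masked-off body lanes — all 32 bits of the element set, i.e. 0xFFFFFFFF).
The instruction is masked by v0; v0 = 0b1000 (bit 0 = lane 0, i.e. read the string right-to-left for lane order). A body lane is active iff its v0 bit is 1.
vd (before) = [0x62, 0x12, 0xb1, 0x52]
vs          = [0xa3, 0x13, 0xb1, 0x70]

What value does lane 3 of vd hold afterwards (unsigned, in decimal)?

VLMAX = VLEN×LMUL/SEW = 256×1/2/32 = 4
vl = min(AVL, VLMAX) = min(1, 4) = 1
  i=0: mask-off/ones → 4294967295
  i=1: tail/keep → 18
  i=2: tail/keep → 177
  i=3: tail/keep → 82

vd[3] = 82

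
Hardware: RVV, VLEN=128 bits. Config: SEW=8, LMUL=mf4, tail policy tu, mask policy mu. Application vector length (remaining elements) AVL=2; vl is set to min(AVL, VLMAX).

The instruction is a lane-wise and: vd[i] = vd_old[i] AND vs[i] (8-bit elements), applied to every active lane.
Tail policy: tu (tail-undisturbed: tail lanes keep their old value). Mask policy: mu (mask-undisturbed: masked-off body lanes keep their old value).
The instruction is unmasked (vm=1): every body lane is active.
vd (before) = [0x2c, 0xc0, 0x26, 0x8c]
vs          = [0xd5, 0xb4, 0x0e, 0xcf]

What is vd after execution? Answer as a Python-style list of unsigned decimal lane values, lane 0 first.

VLMAX = (128 × 1/4) / 8 = 4 lanes
vl ← min(2, 4) = 2
lane  0: and(0x2c,0xd5) ⇒ 0x04
lane  1: and(0xc0,0xb4) ⇒ 0x80
lane  2: tail/keep ⇒ 0x26
lane  3: tail/keep ⇒ 0x8c

vd = [4, 128, 38, 140]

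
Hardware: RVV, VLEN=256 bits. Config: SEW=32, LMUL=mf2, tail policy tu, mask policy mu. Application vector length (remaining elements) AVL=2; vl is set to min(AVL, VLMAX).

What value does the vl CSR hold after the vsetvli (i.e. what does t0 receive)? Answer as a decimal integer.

VLMAX = VLEN×LMUL/SEW = 256×1/2/32 = 4
vl ← min(2, 4) = 2

vl = 2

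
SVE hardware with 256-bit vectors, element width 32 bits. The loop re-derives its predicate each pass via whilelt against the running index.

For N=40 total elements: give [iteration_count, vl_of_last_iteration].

register lanes = 256/32 = 8
N=40: ⌈40/8⌉ = 5 iters; last vl = 40 − 4×8 = 8

[iterations, last_vl] = [5, 8]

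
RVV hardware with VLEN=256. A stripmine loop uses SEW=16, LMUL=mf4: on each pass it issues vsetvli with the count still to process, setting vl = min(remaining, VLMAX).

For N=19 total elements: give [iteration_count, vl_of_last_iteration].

[iterations, last_vl] = [5, 3]

VLMAX = VLEN×LMUL/SEW = 256×1/4/16 = 4
N=19: ⌈19/4⌉ = 5 iters; last vl = 19 − 4×4 = 3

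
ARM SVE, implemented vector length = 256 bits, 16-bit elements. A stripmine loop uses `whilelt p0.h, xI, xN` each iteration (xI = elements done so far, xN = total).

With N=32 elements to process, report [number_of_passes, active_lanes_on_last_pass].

[iterations, last_vl] = [2, 16]

register lanes = 256/16 = 16
32 elements at 16/iter → 2 passes, remainder 16 on the last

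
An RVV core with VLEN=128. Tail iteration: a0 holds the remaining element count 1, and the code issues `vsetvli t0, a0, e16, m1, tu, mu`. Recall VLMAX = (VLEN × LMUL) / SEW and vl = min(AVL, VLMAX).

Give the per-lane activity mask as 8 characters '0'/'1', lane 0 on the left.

VLMAX = (128 × 1) / 16 = 8 lanes
vl = min(AVL, VLMAX) = min(1, 8) = 1
bits (lane 0 leftmost): 10000000

predicate = 10000000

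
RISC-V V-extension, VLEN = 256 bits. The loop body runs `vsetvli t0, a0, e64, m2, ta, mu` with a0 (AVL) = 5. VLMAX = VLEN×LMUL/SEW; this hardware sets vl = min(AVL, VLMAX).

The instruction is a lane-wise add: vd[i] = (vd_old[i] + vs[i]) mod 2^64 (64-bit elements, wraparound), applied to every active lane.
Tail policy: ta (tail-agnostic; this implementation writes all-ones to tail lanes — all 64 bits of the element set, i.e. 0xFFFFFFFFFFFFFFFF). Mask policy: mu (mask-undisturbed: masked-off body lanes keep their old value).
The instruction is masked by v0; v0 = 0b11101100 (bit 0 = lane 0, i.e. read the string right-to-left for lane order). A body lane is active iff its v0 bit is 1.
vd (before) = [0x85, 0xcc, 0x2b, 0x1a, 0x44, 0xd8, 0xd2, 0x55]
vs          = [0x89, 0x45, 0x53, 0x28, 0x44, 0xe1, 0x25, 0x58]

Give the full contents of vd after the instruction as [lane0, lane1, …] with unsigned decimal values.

VLMAX = (256 × 2) / 64 = 8 lanes
vl ← min(5, 8) = 5
vd[0] mask-off/keep -> 0x85
vd[1] mask-off/keep -> 0xcc
vd[2] add(0x2b,0x53) -> 0x7e
vd[3] add(0x1a,0x28) -> 0x42
vd[4] mask-off/keep -> 0x44
vd[5] tail/ones -> 0xffffffffffffffff
vd[6] tail/ones -> 0xffffffffffffffff
vd[7] tail/ones -> 0xffffffffffffffff

vd = [133, 204, 126, 66, 68, 18446744073709551615, 18446744073709551615, 18446744073709551615]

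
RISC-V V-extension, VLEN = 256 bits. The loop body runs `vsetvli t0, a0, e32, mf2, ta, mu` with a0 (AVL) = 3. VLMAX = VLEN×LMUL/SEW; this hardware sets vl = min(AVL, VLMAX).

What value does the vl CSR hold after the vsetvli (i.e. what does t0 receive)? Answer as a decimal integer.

lanes per group: 256·1/2/32 = 4
vl ← min(3, 4) = 3

vl = 3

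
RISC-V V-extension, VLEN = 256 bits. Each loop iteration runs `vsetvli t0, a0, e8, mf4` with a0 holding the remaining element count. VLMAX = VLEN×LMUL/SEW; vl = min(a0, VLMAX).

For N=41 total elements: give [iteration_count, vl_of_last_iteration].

[iterations, last_vl] = [6, 1]

VLMAX = (256 × 1/4) / 8 = 8 lanes
N=41: ⌈41/8⌉ = 6 iters; last vl = 41 − 5×8 = 1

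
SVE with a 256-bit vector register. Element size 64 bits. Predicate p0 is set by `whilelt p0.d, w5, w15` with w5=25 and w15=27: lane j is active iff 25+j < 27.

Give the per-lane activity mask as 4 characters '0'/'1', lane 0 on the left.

256-bit reg / 64-bit elem → 4 lanes
whilelt: lane j active iff 25+j < 27 → j < 2 → 2 active
bits (lane 0 leftmost): 1100

predicate = 1100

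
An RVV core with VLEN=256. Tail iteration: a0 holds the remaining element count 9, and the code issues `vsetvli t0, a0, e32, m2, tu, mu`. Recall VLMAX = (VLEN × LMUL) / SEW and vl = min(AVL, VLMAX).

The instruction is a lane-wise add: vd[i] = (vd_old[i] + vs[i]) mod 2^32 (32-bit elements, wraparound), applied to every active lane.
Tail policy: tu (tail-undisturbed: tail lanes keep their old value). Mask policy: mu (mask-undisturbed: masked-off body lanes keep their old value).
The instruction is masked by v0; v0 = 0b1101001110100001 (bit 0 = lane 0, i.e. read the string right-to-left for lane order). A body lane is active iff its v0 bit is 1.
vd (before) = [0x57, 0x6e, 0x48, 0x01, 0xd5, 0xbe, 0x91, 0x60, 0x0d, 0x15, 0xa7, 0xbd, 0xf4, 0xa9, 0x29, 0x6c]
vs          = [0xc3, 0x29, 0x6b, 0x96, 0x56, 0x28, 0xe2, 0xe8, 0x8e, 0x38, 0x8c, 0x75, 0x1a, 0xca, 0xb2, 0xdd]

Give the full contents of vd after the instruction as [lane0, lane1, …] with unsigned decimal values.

lanes per group: 256·2/32 = 16
AVL=9 ≤ VLMAX=16, so vl = 9
[0] add(0x57,0xc3) = 0x11a
[1] mask-off/keep = 0x6e
[2] mask-off/keep = 0x48
[3] mask-off/keep = 0x01
[4] mask-off/keep = 0xd5
[5] add(0xbe,0x28) = 0xe6
[6] mask-off/keep = 0x91
[7] add(0x60,0xe8) = 0x148
[8] add(0x0d,0x8e) = 0x9b
[9] tail/keep = 0x15
[10] tail/keep = 0xa7
[11] tail/keep = 0xbd
[12] tail/keep = 0xf4
[13] tail/keep = 0xa9
[14] tail/keep = 0x29
[15] tail/keep = 0x6c

vd = [282, 110, 72, 1, 213, 230, 145, 328, 155, 21, 167, 189, 244, 169, 41, 108]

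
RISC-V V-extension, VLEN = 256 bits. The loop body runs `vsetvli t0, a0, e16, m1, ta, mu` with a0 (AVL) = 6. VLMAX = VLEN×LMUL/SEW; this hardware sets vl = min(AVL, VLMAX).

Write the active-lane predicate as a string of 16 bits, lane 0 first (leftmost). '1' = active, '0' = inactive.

lanes per group: 256·1/16 = 16
AVL=6 ≤ VLMAX=16, so vl = 6
bits (lane 0 leftmost): 1111110000000000

predicate = 1111110000000000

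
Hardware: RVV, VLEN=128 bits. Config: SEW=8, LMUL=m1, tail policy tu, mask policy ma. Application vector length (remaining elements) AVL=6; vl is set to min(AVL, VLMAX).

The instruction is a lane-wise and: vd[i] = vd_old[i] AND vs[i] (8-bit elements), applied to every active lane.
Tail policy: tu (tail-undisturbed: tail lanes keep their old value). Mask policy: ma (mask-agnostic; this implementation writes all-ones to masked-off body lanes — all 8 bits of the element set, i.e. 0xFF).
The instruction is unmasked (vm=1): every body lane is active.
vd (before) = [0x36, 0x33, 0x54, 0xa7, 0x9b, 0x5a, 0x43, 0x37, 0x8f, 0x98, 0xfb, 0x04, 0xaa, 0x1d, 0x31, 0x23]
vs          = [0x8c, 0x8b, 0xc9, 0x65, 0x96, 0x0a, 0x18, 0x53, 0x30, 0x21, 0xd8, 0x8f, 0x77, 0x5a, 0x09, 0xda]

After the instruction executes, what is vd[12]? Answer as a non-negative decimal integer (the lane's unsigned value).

lanes per group: 128·1/8 = 16
AVL=6 ≤ VLMAX=16, so vl = 6
lane  0: and(0x36,0x8c) ⇒ 0x04
lane  1: and(0x33,0x8b) ⇒ 0x03
lane  2: and(0x54,0xc9) ⇒ 0x40
lane  3: and(0xa7,0x65) ⇒ 0x25
lane  4: and(0x9b,0x96) ⇒ 0x92
lane  5: and(0x5a,0x0a) ⇒ 0x0a
lane  6: tail/keep ⇒ 0x43
lane  7: tail/keep ⇒ 0x37
lane  8: tail/keep ⇒ 0x8f
lane  9: tail/keep ⇒ 0x98
lane 10: tail/keep ⇒ 0xfb
lane 11: tail/keep ⇒ 0x04
lane 12: tail/keep ⇒ 0xaa
lane 13: tail/keep ⇒ 0x1d
lane 14: tail/keep ⇒ 0x31
lane 15: tail/keep ⇒ 0x23

vd[12] = 170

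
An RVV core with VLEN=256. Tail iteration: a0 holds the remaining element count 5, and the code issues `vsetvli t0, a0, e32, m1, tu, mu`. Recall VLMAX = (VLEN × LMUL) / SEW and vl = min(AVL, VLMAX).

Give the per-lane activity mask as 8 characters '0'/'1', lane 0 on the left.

lanes per group: 256·1/32 = 8
vl = min(AVL, VLMAX) = min(5, 8) = 5
bits (lane 0 leftmost): 11111000

predicate = 11111000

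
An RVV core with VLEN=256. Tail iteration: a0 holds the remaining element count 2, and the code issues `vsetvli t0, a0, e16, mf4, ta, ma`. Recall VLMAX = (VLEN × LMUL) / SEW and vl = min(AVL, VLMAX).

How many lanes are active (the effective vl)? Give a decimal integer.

vl = 2

VLMAX = (256 × 1/4) / 16 = 4 lanes
AVL=2 ≤ VLMAX=4, so vl = 2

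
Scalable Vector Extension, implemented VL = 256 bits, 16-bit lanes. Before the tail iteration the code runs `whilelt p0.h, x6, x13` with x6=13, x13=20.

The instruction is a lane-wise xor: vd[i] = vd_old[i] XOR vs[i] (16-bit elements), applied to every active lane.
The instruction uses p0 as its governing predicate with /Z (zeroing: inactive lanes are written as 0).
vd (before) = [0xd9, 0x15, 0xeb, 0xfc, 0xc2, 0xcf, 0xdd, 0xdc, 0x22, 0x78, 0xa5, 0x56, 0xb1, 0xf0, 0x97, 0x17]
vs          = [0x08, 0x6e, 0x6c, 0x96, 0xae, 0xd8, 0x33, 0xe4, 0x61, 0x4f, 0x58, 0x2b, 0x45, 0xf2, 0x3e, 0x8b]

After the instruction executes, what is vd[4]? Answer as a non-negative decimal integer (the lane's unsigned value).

lane count: 256 div 16 = 16
active while 13+j < 20, i.e. j ∈ [0,7) capped at 16 ⇒ 7
vd[0] xor(0xd9,0x08) -> 0xd1
vd[1] xor(0x15,0x6e) -> 0x7b
vd[2] xor(0xeb,0x6c) -> 0x87
vd[3] xor(0xfc,0x96) -> 0x6a
vd[4] xor(0xc2,0xae) -> 0x6c
vd[5] xor(0xcf,0xd8) -> 0x17
vd[6] xor(0xdd,0x33) -> 0xee
vd[7] tail/zero -> 0x00
vd[8] tail/zero -> 0x00
vd[9] tail/zero -> 0x00
vd[10] tail/zero -> 0x00
vd[11] tail/zero -> 0x00
vd[12] tail/zero -> 0x00
vd[13] tail/zero -> 0x00
vd[14] tail/zero -> 0x00
vd[15] tail/zero -> 0x00

vd[4] = 108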